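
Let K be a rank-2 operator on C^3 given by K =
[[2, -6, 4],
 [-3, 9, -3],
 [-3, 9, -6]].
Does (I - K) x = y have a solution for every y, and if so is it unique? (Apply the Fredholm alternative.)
(I - K) is invertible (det(I - K) = -31 ≠ 0), so for every y in C^3 the equation (I - K) x = y has a unique solution.

K has rank 2 and factors as K = U V^T = u1 v1^T + u2 v2^T with u1 = (2, 0, -3), v1 = (0, 0, 1), u2 = (-2, 3, 3), v2 = (-1, 3, -1) (multiplying out reproduces the displayed K). The nonzero eigenvalues of U V^T coincide with those of the 2 x 2 matrix G = V^T U = [[v1·u1, v1·u2], [v2·u1, v2·u2]] = [[-3, 3], [1, 8]], and by the Sylvester determinant identity det(I_3 - U V^T) = det(I_2 - V^T U) = det([[4, -3], [-1, -7]]) = (4)(-7) - (-3)(-1) = -31. (Direct check: I - K =
[[-1, 6, -4],
 [3, -8, 3],
 [3, -9, 7]]
has determinant -31.) The finite-dimensional Fredholm alternative says: either (I - K) is invertible, or ker(I - K) ≠ {0} and then range(I - K) = ker((I - K)^*)^⊥, with dim ker(I - K) = dim ker((I - K)^*). Since det(I - K) ≠ 0, 1 is not an eigenvalue of K and ker(I - K) = {0}, so we are in the first case: for every y there is a unique x = (I - K)^(-1) y. (Explicitly, by the Woodbury identity, (I - U V^T)^(-1) = I + U (I_2 - G)^(-1) V^T.)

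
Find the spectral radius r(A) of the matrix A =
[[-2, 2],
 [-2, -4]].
r(A) = sqrt(12) ≈ 3.4641

The eigenvalues of A are the roots of its characteristic polynomial. With M = A (coefficients from the trace and determinant):
  p(λ) = det(λ I - M) = λ^2 + 6λ + 12.
For λ^2 + 6λ + 12 the discriminant is -12. It is negative, so the roots are the complex-conjugate pair λ = -3 ± (sqrt(12)/2) i ≈ -3 ± 1.7321i. For a conjugate pair the product of the roots equals the constant term, so |λ|^2 = 12 and |λ| = sqrt(12) ≈ 3.4641.
Thus the eigenvalues (to 4 decimals) are -3 ± 1.7321i (modulus 3.4641). The spectral radius is the largest modulus: r(A) = sqrt(12) ≈ 3.4641. (Cross-check: r(A) ≤ ||A||_2 ≈ 4.6056; equality holds whenever A is normal, though it can also hold for some non-normal A.)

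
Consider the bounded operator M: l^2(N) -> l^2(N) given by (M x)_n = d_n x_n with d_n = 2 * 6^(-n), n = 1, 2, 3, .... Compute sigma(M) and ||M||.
sigma(M) = {2 * 6^(-n) : n ≥ 1} ∪ {0}; ||M|| = 1/3

A bounded diagonal operator on l^2 with diagonal entries d_n has spectrum equal to the closure of {d_n : n ≥ 1}: every d_n is an eigenvalue (with eigenvector e_n), so {d_n} ⊂ sigma(M); the spectrum is closed, so its closure is too; and for lambda not in the closure, (M - lambda I) has bounded inverse (the diagonal entries 1/(d_n - lambda) are bounded). For our sequence d_n = 2 * 6^(-n), n = 1, 2, 3, ...:
  - {d_n} = {2 * 6^(-n) : n ≥ 1}; the only limit point is 0
  - closure = {2 * 6^(-n) : n ≥ 1} ∪ {0}
For the norm: a diagonal operator has ||M|| = sup_n |d_n|. Here d_n = 2 * 6^(-n) is positive and decreasing, so sup_n |d_n| = d_1 = 2/6 = 1/3. So ||M|| = 1/3.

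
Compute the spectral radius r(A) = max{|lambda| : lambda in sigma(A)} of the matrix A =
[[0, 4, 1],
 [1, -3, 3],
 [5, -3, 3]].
r(A) ≈ 4.6732

The eigenvalues of A are the roots of its characteristic polynomial. With M = A (coefficients from the trace, the sum of principal 2x2 minors, and det A):
  p(λ) = det(λ I - M) = λ^3 - 9λ - 60.
No integer candidate from the rational root theorem (±divisors of 60) is a root, so the roots are irrational. The cubic discriminant is Δ = -94284 < 0, so there is one real root and a complex-conjugate pair. p(4) = -32 and p(5) = 20 have opposite signs, so a root lies in (4, 5); Newton's method refines it to λ ≈ 4.6732. Dividing out (λ - (4.6732)) leaves approximately λ^2 + 4.6732λ + 12.8391. For λ^2 + 4.6732λ + 12.8391 the discriminant is -29.5173. It is negative, so the remaining roots are the complex-conjugate pair λ ≈ -2.3366 ± 2.7165i. Their product equals the constant term, so |λ|^2 ≈ 12.8391 and |λ| ≈ 3.5832.
Thus the eigenvalues (to 4 decimals) are 4.6732 (modulus 4.6732); -2.3366 ± 2.7165i (modulus 3.5832). The spectral radius is the largest modulus: r(A) ≈ 4.6732. (Cross-check: r(A) ≤ ||A||_2 ≈ 7.7763; equality holds whenever A is normal, though it can also hold for some non-normal A.)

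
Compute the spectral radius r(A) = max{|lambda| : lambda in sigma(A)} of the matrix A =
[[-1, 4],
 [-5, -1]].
r(A) = sqrt(21) ≈ 4.5826

The eigenvalues of A are the roots of its characteristic polynomial. With M = A (coefficients from the trace and determinant):
  p(λ) = det(λ I - M) = λ^2 + 2λ + 21.
For λ^2 + 2λ + 21 the discriminant is -80. It is negative, so the roots are the complex-conjugate pair λ = -1 ± (sqrt(80)/2) i ≈ -1 ± 4.4721i. For a conjugate pair the product of the roots equals the constant term, so |λ|^2 = 21 and |λ| = sqrt(21) ≈ 4.5826.
Thus the eigenvalues (to 4 decimals) are -1 ± 4.4721i (modulus 4.5826). The spectral radius is the largest modulus: r(A) = sqrt(21) ≈ 4.5826. (Cross-check: r(A) ≤ ||A||_2 ≈ 5.1098; equality holds whenever A is normal, though it can also hold for some non-normal A.)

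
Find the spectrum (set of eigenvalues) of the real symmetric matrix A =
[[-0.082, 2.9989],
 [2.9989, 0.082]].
sigma(A) ≈ {-3, 3}

A is real symmetric, so its spectrum consists of real eigenvalues. Expanding the characteristic polynomial of the displayed matrix gives
  det(λ I - A) = p(λ) = λ^2 + (0)λ + (-9).
Solving p(λ) = 0 yields eigenvalues ≈ -3, 3. (A is shown rounded to 4 decimals, so these recover the underlying integer eigenvalues to within that precision.)
Verification: the trace of A = 0 equals the sum of eigenvalues 0, and det(A) ≈ -9.0001 matches the eigenvalue product -9.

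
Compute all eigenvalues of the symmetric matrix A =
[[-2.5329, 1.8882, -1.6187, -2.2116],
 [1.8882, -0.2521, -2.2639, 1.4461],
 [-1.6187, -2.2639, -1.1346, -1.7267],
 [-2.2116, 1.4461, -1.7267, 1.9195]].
sigma(A) ≈ {-5, -3, 2, 4}

A is real symmetric, so its spectrum consists of real eigenvalues. Expanding the characteristic polynomial of the displayed matrix gives
  det(λ I - A) = p(λ) = λ^4 + (2)λ^3 + (-25)λ^2 + (-26.0028)λ + (119.9973).
Solving p(λ) = 0 yields eigenvalues ≈ -5, -3, 2, 4. (A is shown rounded to 4 decimals, so these recover the underlying integer eigenvalues to within that precision.)
Verification: the trace of A = -2 equals the sum of eigenvalues -2, and det(A) ≈ 119.9973 matches the eigenvalue product 120.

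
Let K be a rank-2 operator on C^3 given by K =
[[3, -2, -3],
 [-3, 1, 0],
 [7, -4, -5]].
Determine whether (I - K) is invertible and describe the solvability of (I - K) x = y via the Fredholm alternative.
(I - K) is singular (det(I - K) = 0, i.e. 1 ∈ sigma(K)). (I - K) x = y is solvable iff y ⊥ ker((I - K)^*) = span{(2, -1, -1)}, i.e. iff 2y_1 - y_2 - y_3 = 0. When solvable, x is determined up to adding multiples of (0, -3, 2) (ker(I - K) = span{(0, -3, 2)}, dimension 1).

K has rank 2 and factors as K = U V^T = u1 v1^T + u2 v2^T with u1 = (0, -3, 2), v1 = (2, -1, -1), u2 = (-1, -1, -1), v2 = (-3, 2, 3) (multiplying out reproduces the displayed K). The nonzero eigenvalues of U V^T coincide with those of the 2 x 2 matrix G = V^T U = [[v1·u1, v1·u2], [v2·u1, v2·u2]] = [[1, 0], [0, -2]], and by the Sylvester determinant identity det(I_3 - U V^T) = det(I_2 - V^T U) = det([[0, 0], [0, 3]]) = (0)(3) - (0)(0) = 0. (Direct check: I - K =
[[-2, 2, 3],
 [3, 0, 0],
 [-7, 4, 6]]
has determinant 0.) So 1 is an eigenvalue of K and (I - K) is not invertible. The finite-dimensional Fredholm alternative says: either (I - K) is invertible, or ker(I - K) ≠ {0} and then range(I - K) = ker((I - K)^*)^⊥, with dim ker(I - K) = dim ker((I - K)^*). We are in the second case, so we compute both kernels via the 2 x 2 reduction. If (I - U V^T) x = 0 then x = U (V^T x) lies in the column space of U; writing x = U b gives U (I_2 - G) b = 0, and since u1, u2 are independent, (I_2 - G) b = 0. With I_2 - G = [[0, 0], [0, 3]] (singular, as its determinant is 0) a null vector is b = (1, 0), so ker(I - K) = span{1·u1 + (0)·u2} = span{(0, -3, 2)}. For the adjoint, (I - K)^* = I - K^T = I - V U^T, and the same argument gives ker((I - K)^*) = {V a : (I_2 - G)^T a = 0}; (I_2 - G)^T = [[0, 0], [0, 3]] has null vector a = (1, 0), so ker((I - K)^*) = span{1·v1 + (0)·v2} = span{(2, -1, -1)}. (Both kernels are 1-dimensional, matching rank(I - K) = 2.) Therefore (I - K) x = y is solvable iff <y, (2, -1, -1)> = 0, i.e. iff 2y_1 - y_2 - y_3 = 0; when solvable the solution set is the line x_p + c·(0, -3, 2), c ∈ C.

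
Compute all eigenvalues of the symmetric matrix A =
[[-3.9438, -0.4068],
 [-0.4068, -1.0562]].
sigma(A) ≈ {-4, -1}

A is real symmetric, so its spectrum consists of real eigenvalues. Expanding the characteristic polynomial of the displayed matrix gives
  det(λ I - A) = p(λ) = λ^2 + (5)λ + (4).
Solving p(λ) = 0 yields eigenvalues ≈ -4, -1. (A is shown rounded to 4 decimals, so these recover the underlying integer eigenvalues to within that precision.)
Verification: the trace of A = -5 equals the sum of eigenvalues -5, and det(A) ≈ 4.0000 matches the eigenvalue product 4.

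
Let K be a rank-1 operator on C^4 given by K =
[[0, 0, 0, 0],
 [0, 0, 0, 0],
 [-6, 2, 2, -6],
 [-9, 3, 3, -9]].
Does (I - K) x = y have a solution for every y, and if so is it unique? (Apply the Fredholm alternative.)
(I - K) is invertible (det(I - K) = 8 ≠ 0), so for every y in C^4 the equation (I - K) x = y has a unique solution.

K has rank 1, so it is an outer product K = u v^T: every row of K is a multiple of one row vector. Reading off the entries, u = (0, 0, -2, -3) and v = (3, -1, -1, 3) (row i of K equals u_i·v^T). A rank-one matrix u v^T satisfies K u = u (v·u) and kills the (3)-dimensional subspace v^⊥, so its characteristic polynomial is lambda^3 (lambda - v·u) with v·u = tr K = -7. Hence the eigenvalues of I - K are 1 (multiplicity 3) and 1 - (-7) = 8, so det(I - K) = 8. (Direct check: I - K =
[[1, 0, 0, 0],
 [0, 1, 0, 0],
 [6, -2, -1, 6],
 [9, -3, -3, 10]]
has determinant 8.) The finite-dimensional Fredholm alternative says: either (I - K) is invertible, or ker(I - K) ≠ {0} and then range(I - K) = ker((I - K)^*)^⊥, with dim ker(I - K) = dim ker((I - K)^*). Since det(I - K) ≠ 0, 1 is not an eigenvalue of K and ker(I - K) = {0}, so we are in the first case: for every y there is a unique x = (I - K)^(-1) y. Explicitly, by the Sherman–Morrison formula, (I - u v^T)^(-1) = I + u v^T/(1 - v·u), i.e. (I - K)^(-1) = I + K/(8).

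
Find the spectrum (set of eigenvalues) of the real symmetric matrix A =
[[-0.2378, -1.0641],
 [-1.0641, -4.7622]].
sigma(A) ≈ {-5, 0}

A is real symmetric, so its spectrum consists of real eigenvalues. Expanding the characteristic polynomial of the displayed matrix gives
  det(λ I - A) = p(λ) = λ^2 + (5)λ + (0).
Solving p(λ) = 0 yields eigenvalues ≈ -5, 0. (A is shown rounded to 4 decimals, so these recover the underlying integer eigenvalues to within that precision.)
Verification: the trace of A = -5 equals the sum of eigenvalues -5, and det(A) ≈ 0.0001 matches the eigenvalue product 0.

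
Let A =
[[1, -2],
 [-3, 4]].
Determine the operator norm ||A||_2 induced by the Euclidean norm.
||A||_2 = sqrt((30 + sqrt(884))/2) ≈ 5.465 (= sqrt(largest eigenvalue of A^T A))

||A||_2 = sigma_max(A) = sqrt(lambda_max(A^T A)). Form the symmetric matrix M = A^T A =
[[10, -14],
 [-14, 20]].
Its characteristic polynomial (trace, determinant of M give the coefficients) is
  p(λ) = det(λ I - M) = λ^2 - 30λ + 4.
For λ^2 - 30λ + 4 the discriminant is 884. It is nonnegative but not a perfect square, so the roots are real and irrational: λ = (30 ± sqrt(884))/2 ≈ 29.8661, 0.1339.
So the eigenvalues of A^T A are ≈ 0.1339, 29.8661 (all ≥ 0, as they must be for A^T A). The largest is λ_max = (30 + sqrt(884))/2 ≈ 29.8661, hence ||A||_2 = sqrt(λ_max) = sqrt((30 + sqrt(884))/2) ≈ 5.465.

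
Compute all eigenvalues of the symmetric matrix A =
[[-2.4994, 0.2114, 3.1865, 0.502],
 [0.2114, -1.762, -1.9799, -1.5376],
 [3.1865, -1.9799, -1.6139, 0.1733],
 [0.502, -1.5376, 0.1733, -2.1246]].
sigma(A) ≈ {-6, -3, -1, 2}

A is real symmetric, so its spectrum consists of real eigenvalues. Expanding the characteristic polynomial of the displayed matrix gives
  det(λ I - A) = p(λ) = λ^4 + (8)λ^3 + (7)λ^2 + (-36)λ + (-35.9984).
Solving p(λ) = 0 yields eigenvalues ≈ -6, -3, -1, 2. (A is shown rounded to 4 decimals, so these recover the underlying integer eigenvalues to within that precision.)
Verification: the trace of A = -8 equals the sum of eigenvalues -8, and det(A) ≈ -35.9984 matches the eigenvalue product -36.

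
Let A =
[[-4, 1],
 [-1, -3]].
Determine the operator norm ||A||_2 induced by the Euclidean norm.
||A||_2 = sqrt((27 + sqrt(53))/2) ≈ 4.1401 (= sqrt(largest eigenvalue of A^T A))

||A||_2 = sigma_max(A) = sqrt(lambda_max(A^T A)). Form the symmetric matrix M = A^T A =
[[17, -1],
 [-1, 10]].
Its characteristic polynomial (trace, determinant of M give the coefficients) is
  p(λ) = det(λ I - M) = λ^2 - 27λ + 169.
For λ^2 - 27λ + 169 the discriminant is 53. It is nonnegative but not a perfect square, so the roots are real and irrational: λ = (27 ± sqrt(53))/2 ≈ 17.1401, 9.8599.
So the eigenvalues of A^T A are ≈ 9.8599, 17.1401 (all ≥ 0, as they must be for A^T A). The largest is λ_max = (27 + sqrt(53))/2 ≈ 17.1401, hence ||A||_2 = sqrt(λ_max) = sqrt((27 + sqrt(53))/2) ≈ 4.1401.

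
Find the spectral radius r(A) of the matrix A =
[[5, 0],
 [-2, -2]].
r(A) = 5

The eigenvalues of A are the roots of its characteristic polynomial. With M = A (coefficients from the trace and determinant):
  p(λ) = det(λ I - M) = λ^2 - 3λ - 10.
For λ^2 - 3λ - 10 the discriminant is 49. It is a perfect square (7^2), so the roots are rational: λ = (3 ± 7)/2 = 5, -2.
Thus the eigenvalues (to 4 decimals) are 5 (modulus 5); -2 (modulus 2). The spectral radius is the largest modulus: r(A) = 5. (Cross-check: r(A) ≤ ||A||_2 ≈ 5.4428; equality holds whenever A is normal, though it can also hold for some non-normal A.)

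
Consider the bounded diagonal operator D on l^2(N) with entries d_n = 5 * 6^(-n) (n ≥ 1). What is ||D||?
||D|| = 5/6 (attained at n = 1)

For D diagonal, ||D|| = sup_n |d_n|. The sequence d_n = 5 * 6^(-n) is positive and strictly decreasing (ratio 6^(-1) < 1), so the supremum is d_1 = 5/6. Hence ||D|| = 5/6.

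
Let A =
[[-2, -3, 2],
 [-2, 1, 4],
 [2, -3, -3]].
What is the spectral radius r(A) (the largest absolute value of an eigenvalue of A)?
r(A) ≈ 4.1943

The eigenvalues of A are the roots of its characteristic polynomial. With M = A (coefficients from the trace, the sum of principal 2x2 minors, and det A):
  p(λ) = det(λ I - M) = λ^3 + 4λ^2 + 3λ + 16.
No integer candidate from the rational root theorem (±divisors of 16) is a root, so the roots are irrational. The cubic discriminant is Δ = -7516 < 0, so there is one real root and a complex-conjugate pair. p(-5) = -24 and p(-4) = 4 have opposite signs, so a root lies in (-5, -4); Newton's method refines it to λ ≈ -4.1943. Dividing out (λ - (-4.1943)) leaves approximately λ^2 - 0.1943λ + 3.8147. For λ^2 - 0.1943λ + 3.8147 the discriminant is -15.2212. It is negative, so the remaining roots are the complex-conjugate pair λ ≈ 0.0971 ± 1.9507i. Their product equals the constant term, so |λ|^2 ≈ 3.8147 and |λ| ≈ 1.9531.
Thus the eigenvalues (to 4 decimals) are -4.1943 (modulus 4.1943); 0.0971 ± 1.9507i (modulus 1.9531). The spectral radius is the largest modulus: r(A) ≈ 4.1943. (Cross-check: r(A) ≤ ||A||_2 ≈ 6.5185; equality holds whenever A is normal, though it can also hold for some non-normal A.)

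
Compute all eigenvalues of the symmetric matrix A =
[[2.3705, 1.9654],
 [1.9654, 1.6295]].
sigma(A) ≈ {0, 4}

A is real symmetric, so its spectrum consists of real eigenvalues. Expanding the characteristic polynomial of the displayed matrix gives
  det(λ I - A) = p(λ) = λ^2 + (-4)λ + (0).
Solving p(λ) = 0 yields eigenvalues ≈ 0, 4. (A is shown rounded to 4 decimals, so these recover the underlying integer eigenvalues to within that precision.)
Verification: the trace of A = 4 equals the sum of eigenvalues 4, and det(A) ≈ -0.0001 matches the eigenvalue product 0.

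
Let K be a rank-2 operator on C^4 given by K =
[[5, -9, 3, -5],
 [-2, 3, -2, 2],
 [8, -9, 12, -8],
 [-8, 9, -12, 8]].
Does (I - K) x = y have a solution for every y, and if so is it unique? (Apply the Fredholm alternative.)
(I - K) is invertible (det(I - K) = 30 ≠ 0), so for every y in C^4 the equation (I - K) x = y has a unique solution.

K has rank 2 and factors as K = U V^T = u1 v1^T + u2 v2^T with u1 = (1, 0, -2, 2), v1 = (-1, 0, -3, 1), u2 = (-3, 1, -3, 3), v2 = (-2, 3, -2, 2) (multiplying out reproduces the displayed K). The nonzero eigenvalues of U V^T coincide with those of the 2 x 2 matrix G = V^T U = [[v1·u1, v1·u2], [v2·u1, v2·u2]] = [[7, 15], [6, 21]], and by the Sylvester determinant identity det(I_4 - U V^T) = det(I_2 - V^T U) = det([[-6, -15], [-6, -20]]) = (-6)(-20) - (-15)(-6) = 30. (Direct check: I - K =
[[-4, 9, -3, 5],
 [2, -2, 2, -2],
 [-8, 9, -11, 8],
 [8, -9, 12, -7]]
has determinant 30.) The finite-dimensional Fredholm alternative says: either (I - K) is invertible, or ker(I - K) ≠ {0} and then range(I - K) = ker((I - K)^*)^⊥, with dim ker(I - K) = dim ker((I - K)^*). Since det(I - K) ≠ 0, 1 is not an eigenvalue of K and ker(I - K) = {0}, so we are in the first case: for every y there is a unique x = (I - K)^(-1) y. (Explicitly, by the Woodbury identity, (I - U V^T)^(-1) = I + U (I_2 - G)^(-1) V^T.)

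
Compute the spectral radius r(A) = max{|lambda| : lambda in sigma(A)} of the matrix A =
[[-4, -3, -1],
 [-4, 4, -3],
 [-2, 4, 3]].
r(A) ≈ 5.343

The eigenvalues of A are the roots of its characteristic polynomial. With M = A (coefficients from the trace, the sum of principal 2x2 minors, and det A):
  p(λ) = det(λ I - M) = λ^3 - 3λ^2 - 18λ + 142.
No integer candidate from the rational root theorem (±divisors of 142) is a root, so the roots are irrational. The cubic discriminant is Δ = -364824 < 0, so there is one real root and a complex-conjugate pair. p(-6) = -74 and p(-5) = 32 have opposite signs, so a root lies in (-6, -5); Newton's method refines it to λ ≈ -5.343. Dividing out (λ - (-5.343)) leaves approximately λ^2 - 8.343λ + 26.5768. For λ^2 - 8.343λ + 26.5768 the discriminant is -36.7013. It is negative, so the remaining roots are the complex-conjugate pair λ ≈ 4.1715 ± 3.0291i. Their product equals the constant term, so |λ|^2 ≈ 26.5768 and |λ| ≈ 5.1553.
Thus the eigenvalues (to 4 decimals) are -5.343 (modulus 5.343); 4.1715 ± 3.0291i (modulus 5.1553). The spectral radius is the largest modulus: r(A) ≈ 5.343. (Cross-check: r(A) ≤ ||A||_2 ≈ 7.1632; equality holds whenever A is normal, though it can also hold for some non-normal A.)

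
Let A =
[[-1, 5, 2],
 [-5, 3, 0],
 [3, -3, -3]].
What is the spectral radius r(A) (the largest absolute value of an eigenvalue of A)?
r(A) ≈ 4.1179

The eigenvalues of A are the roots of its characteristic polynomial. With M = A (coefficients from the trace, the sum of principal 2x2 minors, and det A):
  p(λ) = det(λ I - M) = λ^3 + λ^2 + 10λ + 54.
No integer candidate from the rational root theorem (±divisors of 54) is a root, so the roots are irrational. The cubic discriminant is Δ = -73128 < 0, so there is one real root and a complex-conjugate pair. p(-4) = -34 and p(-3) = 6 have opposite signs, so a root lies in (-4, -3); Newton's method refines it to λ ≈ -3.1846. Dividing out (λ - (-3.1846)) leaves approximately λ^2 - 2.1846λ + 16.9568. For λ^2 - 2.1846λ + 16.9568 the discriminant is -63.0551. It is negative, so the remaining roots are the complex-conjugate pair λ ≈ 1.0923 ± 3.9704i. Their product equals the constant term, so |λ|^2 ≈ 16.9568 and |λ| ≈ 4.1179.
Thus the eigenvalues (to 4 decimals) are -3.1846 (modulus 3.1846); 1.0923 ± 3.9704i (modulus 4.1179). The spectral radius is the largest modulus: r(A) ≈ 4.1179. (Cross-check: r(A) ≤ ||A||_2 ≈ 8.7013; equality holds whenever A is normal, though it can also hold for some non-normal A.)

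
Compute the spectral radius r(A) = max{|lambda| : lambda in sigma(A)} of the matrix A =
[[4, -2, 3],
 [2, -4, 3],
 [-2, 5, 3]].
r(A) ≈ 4.7881

The eigenvalues of A are the roots of its characteristic polynomial. With M = A (coefficients from the trace, the sum of principal 2x2 minors, and det A):
  p(λ) = det(λ I - M) = λ^3 - 3λ^2 - 21λ + 78.
No integer candidate from the rational root theorem (±divisors of 78) is a root, so the roots are irrational. The cubic discriminant is Δ = -26379 < 0, so there is one real root and a complex-conjugate pair. p(-5) = -17 and p(-4) = 50 have opposite signs, so a root lies in (-5, -4); Newton's method refines it to λ ≈ -4.7881. Dividing out (λ - (-4.7881)) leaves approximately λ^2 - 7.7881λ + 16.2903. For λ^2 - 7.7881λ + 16.2903 the discriminant is -4.5067. It is negative, so the remaining roots are the complex-conjugate pair λ ≈ 3.8941 ± 1.0615i. Their product equals the constant term, so |λ|^2 ≈ 16.2903 and |λ| ≈ 4.0361.
Thus the eigenvalues (to 4 decimals) are -4.7881 (modulus 4.7881); 3.8941 ± 1.0615i (modulus 4.0361). The spectral radius is the largest modulus: r(A) ≈ 4.7881. (Cross-check: r(A) ≤ ||A||_2 ≈ 8.0528; equality holds whenever A is normal, though it can also hold for some non-normal A.)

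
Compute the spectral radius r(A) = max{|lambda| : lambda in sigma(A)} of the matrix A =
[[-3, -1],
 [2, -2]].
r(A) = sqrt(8) ≈ 2.8284

The eigenvalues of A are the roots of its characteristic polynomial. With M = A (coefficients from the trace and determinant):
  p(λ) = det(λ I - M) = λ^2 + 5λ + 8.
For λ^2 + 5λ + 8 the discriminant is -7. It is negative, so the roots are the complex-conjugate pair λ = -5/2 ± (sqrt(7)/2) i ≈ -2.5 ± 1.3229i. For a conjugate pair the product of the roots equals the constant term, so |λ|^2 = 8 and |λ| = sqrt(8) ≈ 2.8284.
Thus the eigenvalues (to 4 decimals) are -2.5 ± 1.3229i (modulus 2.8284). The spectral radius is the largest modulus: r(A) = sqrt(8) ≈ 2.8284. (Cross-check: r(A) ≤ ||A||_2 ≈ 3.6226; equality holds whenever A is normal, though it can also hold for some non-normal A.)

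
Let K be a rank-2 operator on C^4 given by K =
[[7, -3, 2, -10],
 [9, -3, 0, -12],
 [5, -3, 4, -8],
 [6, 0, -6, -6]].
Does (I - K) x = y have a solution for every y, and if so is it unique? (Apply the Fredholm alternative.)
(I - K) is invertible (det(I - K) = -25 ≠ 0), so for every y in C^4 the equation (I - K) x = y has a unique solution.

K has rank 2 and factors as K = U V^T = u1 v1^T + u2 v2^T with u1 = (2, 3, 1, 3), v1 = (2, 0, -2, -2), u2 = (3, 3, 3, 0), v2 = (1, -1, 2, -2) (multiplying out reproduces the displayed K). The nonzero eigenvalues of U V^T coincide with those of the 2 x 2 matrix G = V^T U = [[v1·u1, v1·u2], [v2·u1, v2·u2]] = [[-4, 0], [-5, 6]], and by the Sylvester determinant identity det(I_4 - U V^T) = det(I_2 - V^T U) = det([[5, 0], [5, -5]]) = (5)(-5) - (0)(5) = -25. (Direct check: I - K =
[[-6, 3, -2, 10],
 [-9, 4, 0, 12],
 [-5, 3, -3, 8],
 [-6, 0, 6, 7]]
has determinant -25.) The finite-dimensional Fredholm alternative says: either (I - K) is invertible, or ker(I - K) ≠ {0} and then range(I - K) = ker((I - K)^*)^⊥, with dim ker(I - K) = dim ker((I - K)^*). Since det(I - K) ≠ 0, 1 is not an eigenvalue of K and ker(I - K) = {0}, so we are in the first case: for every y there is a unique x = (I - K)^(-1) y. (Explicitly, by the Woodbury identity, (I - U V^T)^(-1) = I + U (I_2 - G)^(-1) V^T.)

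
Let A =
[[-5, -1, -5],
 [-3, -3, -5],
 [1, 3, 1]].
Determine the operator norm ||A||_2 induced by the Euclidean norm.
||A||_2 ≈ 9.7697 (= sqrt(largest eigenvalue of A^T A))

||A||_2 = sigma_max(A) = sqrt(lambda_max(A^T A)). Form the symmetric matrix M = A^T A =
[[35, 17, 41],
 [17, 19, 23],
 [41, 23, 51]].
Its characteristic polynomial (trace, sum of principal 2x2 minors, determinant of M give the coefficients) is
  p(λ) = det(λ I - M) = λ^3 - 105λ^2 + 920λ - 784.
No integer candidate from the rational root theorem (±divisors of 784) is a root, so the roots are irrational. The cubic discriminant is Δ = 3933119488 > 0, so there are three distinct real roots. p(0) = -784 and p(1) = 32 have opposite signs, so a root lies in (0, 1); Newton's method refines it to λ ≈ 0.9554. p(8) = 368 and p(9) = -280 have opposite signs, so a root lies in (8, 9); Newton's method refines it to λ ≈ 8.5974. p(95) = -3634 and p(96) = 4592 have opposite signs, so a root lies in (95, 96); Newton's method refines it to λ ≈ 95.4472. Check (Vieta): the three roots sum to 105, matching tr M = 105.
So the eigenvalues of A^T A are ≈ 0.9554, 8.5974, 95.4472 (all ≥ 0, as they must be for A^T A). The largest is λ_max ≈ 95.4472, hence ||A||_2 = sqrt(λ_max) ≈ 9.7697.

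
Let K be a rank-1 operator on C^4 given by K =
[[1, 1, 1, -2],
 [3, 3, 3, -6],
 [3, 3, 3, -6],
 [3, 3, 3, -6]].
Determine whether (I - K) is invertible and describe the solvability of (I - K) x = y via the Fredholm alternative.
(I - K) is singular (det(I - K) = 0, i.e. 1 ∈ sigma(K)). (I - K) x = y is solvable iff y ⊥ ker((I - K)^*) = span{(1, 1, 1, -2)}, i.e. iff y_1 + y_2 + y_3 - 2y_4 = 0. When solvable, the solutions are x = y + c·(1, 3, 3, 3), c arbitrary (ker(I - K) = span{(1, 3, 3, 3)}, dimension 1).

K has rank 1, so it is an outer product K = u v^T: every row of K is a multiple of one row vector. Reading off the entries, u = (1, 3, 3, 3) and v = (1, 1, 1, -2) (row i of K equals u_i·v^T). A rank-one matrix u v^T satisfies K u = u (v·u) and kills the (3)-dimensional subspace v^⊥, so its characteristic polynomial is lambda^3 (lambda - v·u) with v·u = tr K = 1. Hence the eigenvalues of I - K are 1 (multiplicity 3) and 1 - (1) = 0, so det(I - K) = 0. (Direct check: I - K =
[[0, -1, -1, 2],
 [-3, -2, -3, 6],
 [-3, -3, -2, 6],
 [-3, -3, -3, 7]]
has determinant 0.) So 1 is an eigenvalue of K and (I - K) is not invertible. The finite-dimensional Fredholm alternative says: either (I - K) is invertible, or ker(I - K) ≠ {0} and then range(I - K) = ker((I - K)^*)^⊥, with dim ker(I - K) = dim ker((I - K)^*). We are in the second case, so we need both kernels. Kernel of I - K: (I - K) u = u - u (v·u) = u - u = 0, so ker(I - K) = span{u} = span{(1, 3, 3, 3)} (it is exactly 1-dimensional because rank(I - K) = 3). Kernel of the adjoint: K is real, so (I - K)^* = I - K^T = I - v u^T, and (I - v u^T) v = v - v (u·v) = 0; hence ker((I - K)^*) = span{v} = span{(1, 1, 1, -2)}. Therefore (I - K) x = y is solvable iff <y, v> = 0, i.e. iff y_1 + y_2 + y_3 - 2y_4 = 0. When this holds, K y = u (v·y) = 0, so (I - K) y = y and x = y is a particular solution; the full solution set is the line x = y + c·u = y + c·(1, 3, 3, 3), c ∈ C.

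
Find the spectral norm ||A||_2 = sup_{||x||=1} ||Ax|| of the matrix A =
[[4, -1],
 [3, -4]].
||A||_2 = sqrt((42 + sqrt(1088))/2) ≈ 6.1231 (= sqrt(largest eigenvalue of A^T A))

||A||_2 = sigma_max(A) = sqrt(lambda_max(A^T A)). Form the symmetric matrix M = A^T A =
[[25, -16],
 [-16, 17]].
Its characteristic polynomial (trace, determinant of M give the coefficients) is
  p(λ) = det(λ I - M) = λ^2 - 42λ + 169.
For λ^2 - 42λ + 169 the discriminant is 1088. It is nonnegative but not a perfect square, so the roots are real and irrational: λ = (42 ± sqrt(1088))/2 ≈ 37.4924, 4.5076.
So the eigenvalues of A^T A are ≈ 4.5076, 37.4924 (all ≥ 0, as they must be for A^T A). The largest is λ_max = (42 + sqrt(1088))/2 ≈ 37.4924, hence ||A||_2 = sqrt(λ_max) = sqrt((42 + sqrt(1088))/2) ≈ 6.1231.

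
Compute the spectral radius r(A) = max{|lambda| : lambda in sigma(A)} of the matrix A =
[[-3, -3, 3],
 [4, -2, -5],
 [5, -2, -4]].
r(A) ≈ 5.2603

The eigenvalues of A are the roots of its characteristic polynomial. With M = A (coefficients from the trace, the sum of principal 2x2 minors, and det A):
  p(λ) = det(λ I - M) = λ^3 + 9λ^2 + 13λ - 39.
No integer candidate from the rational root theorem (±divisors of 39) is a root, so the roots are irrational. The cubic discriminant is Δ = -4576 < 0, so there is one real root and a complex-conjugate pair. p(1) = -16 and p(2) = 31 have opposite signs, so a root lies in (1, 2); Newton's method refines it to λ ≈ 1.4094. Dividing out (λ - (1.4094)) leaves approximately λ^2 + 10.4094λ + 27.6711. For λ^2 + 10.4094λ + 27.6711 the discriminant is -2.3287. It is negative, so the remaining roots are the complex-conjugate pair λ ≈ -5.2047 ± 0.763i. Their product equals the constant term, so |λ|^2 ≈ 27.6711 and |λ| ≈ 5.2603.
Thus the eigenvalues (to 4 decimals) are 1.4094 (modulus 1.4094); -5.2047 ± 0.763i (modulus 5.2603). The spectral radius is the largest modulus: r(A) ≈ 5.2603. (Cross-check: r(A) ≤ ||A||_2 ≈ 10.0464; equality holds whenever A is normal, though it can also hold for some non-normal A.)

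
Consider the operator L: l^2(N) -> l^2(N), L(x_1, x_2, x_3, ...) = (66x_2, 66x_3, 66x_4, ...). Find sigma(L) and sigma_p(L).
sigma(L) = closed disk {z in C : |z| ≤ 66}; sigma_p(L) = open disk {z in C : |z| < 66}

Note L = 66·V where V is the unit left shift (V x)_k = x_{k+1}; so sigma(L) = 66·sigma(V) and ||L|| = 66||V||. ||L x||^2 = 4356sum_{k≥2} |x_k|^2 ≤ 4356||x||^2, with equality on {x : x_1 = 0}, so ||L|| = 66. For any lambda with |lambda| < 66, set r = lambda/66 (|r| < 1); the vector x = (1, r, r^2, ...) is in l^2 and satisfies L x = 66(r, r^2, ...) = lambda x, so lambda is an eigenvalue. On the boundary |lambda| = 66 the geometric series diverges, so no l^2 eigenvector exists, but these lambda lie in the approximate point spectrum. Hence sigma(L) is the closed disk of radius 66 and sigma_p(L) is the open disk.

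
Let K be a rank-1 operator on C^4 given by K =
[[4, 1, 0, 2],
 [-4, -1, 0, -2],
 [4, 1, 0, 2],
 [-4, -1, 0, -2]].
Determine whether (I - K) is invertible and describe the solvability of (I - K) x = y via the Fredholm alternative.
(I - K) is singular (det(I - K) = 0, i.e. 1 ∈ sigma(K)). (I - K) x = y is solvable iff y ⊥ ker((I - K)^*) = span{(4, 1, 0, 2)}, i.e. iff 4y_1 + y_2 + 2y_4 = 0. When solvable, the solutions are x = y + c·(1, -1, 1, -1), c arbitrary (ker(I - K) = span{(1, -1, 1, -1)}, dimension 1).

K has rank 1, so it is an outer product K = u v^T: every row of K is a multiple of one row vector. Reading off the entries, u = (1, -1, 1, -1) and v = (4, 1, 0, 2) (row i of K equals u_i·v^T). A rank-one matrix u v^T satisfies K u = u (v·u) and kills the (3)-dimensional subspace v^⊥, so its characteristic polynomial is lambda^3 (lambda - v·u) with v·u = tr K = 1. Hence the eigenvalues of I - K are 1 (multiplicity 3) and 1 - (1) = 0, so det(I - K) = 0. (Direct check: I - K =
[[-3, -1, 0, -2],
 [4, 2, 0, 2],
 [-4, -1, 1, -2],
 [4, 1, 0, 3]]
has determinant 0.) So 1 is an eigenvalue of K and (I - K) is not invertible. The finite-dimensional Fredholm alternative says: either (I - K) is invertible, or ker(I - K) ≠ {0} and then range(I - K) = ker((I - K)^*)^⊥, with dim ker(I - K) = dim ker((I - K)^*). We are in the second case, so we need both kernels. Kernel of I - K: (I - K) u = u - u (v·u) = u - u = 0, so ker(I - K) = span{u} = span{(1, -1, 1, -1)} (it is exactly 1-dimensional because rank(I - K) = 3). Kernel of the adjoint: K is real, so (I - K)^* = I - K^T = I - v u^T, and (I - v u^T) v = v - v (u·v) = 0; hence ker((I - K)^*) = span{v} = span{(4, 1, 0, 2)}. Therefore (I - K) x = y is solvable iff <y, v> = 0, i.e. iff 4y_1 + y_2 + 2y_4 = 0. When this holds, K y = u (v·y) = 0, so (I - K) y = y and x = y is a particular solution; the full solution set is the line x = y + c·u = y + c·(1, -1, 1, -1), c ∈ C.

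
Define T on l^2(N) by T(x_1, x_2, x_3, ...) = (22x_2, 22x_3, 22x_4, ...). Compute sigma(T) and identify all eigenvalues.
sigma(T) = closed disk {z in C : |z| ≤ 22}; sigma_p(T) = open disk {z in C : |z| < 22}

Note T = 22·V where V is the unit left shift (V x)_k = x_{k+1}; so sigma(T) = 22·sigma(V) and ||T|| = 22||V||. ||T x||^2 = 484sum_{k≥2} |x_k|^2 ≤ 484||x||^2, with equality on {x : x_1 = 0}, so ||T|| = 22. For any lambda with |lambda| < 22, set r = lambda/22 (|r| < 1); the vector x = (1, r, r^2, ...) is in l^2 and satisfies T x = 22(r, r^2, ...) = lambda x, so lambda is an eigenvalue. On the boundary |lambda| = 22 the geometric series diverges, so no l^2 eigenvector exists, but these lambda lie in the approximate point spectrum. Hence sigma(T) is the closed disk of radius 22 and sigma_p(T) is the open disk.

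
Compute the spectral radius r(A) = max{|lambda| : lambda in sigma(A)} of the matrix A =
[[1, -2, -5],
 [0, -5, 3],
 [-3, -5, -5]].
r(A) ≈ 6.9131

The eigenvalues of A are the roots of its characteristic polynomial. With M = A (coefficients from the trace, the sum of principal 2x2 minors, and det A):
  p(λ) = det(λ I - M) = λ^3 + 9λ^2 + 15λ - 133.
No integer candidate from the rational root theorem (±divisors of 133) is a root, so the roots are irrational. The cubic discriminant is Δ = -408240 < 0, so there is one real root and a complex-conjugate pair. p(2) = -59 and p(3) = 20 have opposite signs, so a root lies in (2, 3); Newton's method refines it to λ ≈ 2.7829. Dividing out (λ - (2.7829)) leaves approximately λ^2 + 11.7829λ + 47.7912. For λ^2 + 11.7829λ + 47.7912 the discriminant is -52.3272. It is negative, so the remaining roots are the complex-conjugate pair λ ≈ -5.8915 ± 3.6169i. Their product equals the constant term, so |λ|^2 ≈ 47.7912 and |λ| ≈ 6.9131.
Thus the eigenvalues (to 4 decimals) are 2.7829 (modulus 2.7829); -5.8915 ± 3.6169i (modulus 6.9131). The spectral radius is the largest modulus: r(A) ≈ 6.9131. (Cross-check: r(A) ≤ ||A||_2 ≈ 8.9639; equality holds whenever A is normal, though it can also hold for some non-normal A.)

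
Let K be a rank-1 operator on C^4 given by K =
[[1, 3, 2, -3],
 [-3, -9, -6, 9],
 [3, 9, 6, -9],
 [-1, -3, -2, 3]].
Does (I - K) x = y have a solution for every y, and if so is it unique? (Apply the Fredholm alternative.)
(I - K) is singular (det(I - K) = 0, i.e. 1 ∈ sigma(K)). (I - K) x = y is solvable iff y ⊥ ker((I - K)^*) = span{(1, 3, 2, -3)}, i.e. iff y_1 + 3y_2 + 2y_3 - 3y_4 = 0. When solvable, the solutions are x = y + c·(1, -3, 3, -1), c arbitrary (ker(I - K) = span{(1, -3, 3, -1)}, dimension 1).

K has rank 1, so it is an outer product K = u v^T: every row of K is a multiple of one row vector. Reading off the entries, u = (1, -3, 3, -1) and v = (1, 3, 2, -3) (row i of K equals u_i·v^T). A rank-one matrix u v^T satisfies K u = u (v·u) and kills the (3)-dimensional subspace v^⊥, so its characteristic polynomial is lambda^3 (lambda - v·u) with v·u = tr K = 1. Hence the eigenvalues of I - K are 1 (multiplicity 3) and 1 - (1) = 0, so det(I - K) = 0. (Direct check: I - K =
[[0, -3, -2, 3],
 [3, 10, 6, -9],
 [-3, -9, -5, 9],
 [1, 3, 2, -2]]
has determinant 0.) So 1 is an eigenvalue of K and (I - K) is not invertible. The finite-dimensional Fredholm alternative says: either (I - K) is invertible, or ker(I - K) ≠ {0} and then range(I - K) = ker((I - K)^*)^⊥, with dim ker(I - K) = dim ker((I - K)^*). We are in the second case, so we need both kernels. Kernel of I - K: (I - K) u = u - u (v·u) = u - u = 0, so ker(I - K) = span{u} = span{(1, -3, 3, -1)} (it is exactly 1-dimensional because rank(I - K) = 3). Kernel of the adjoint: K is real, so (I - K)^* = I - K^T = I - v u^T, and (I - v u^T) v = v - v (u·v) = 0; hence ker((I - K)^*) = span{v} = span{(1, 3, 2, -3)}. Therefore (I - K) x = y is solvable iff <y, v> = 0, i.e. iff y_1 + 3y_2 + 2y_3 - 3y_4 = 0. When this holds, K y = u (v·y) = 0, so (I - K) y = y and x = y is a particular solution; the full solution set is the line x = y + c·u = y + c·(1, -3, 3, -1), c ∈ C.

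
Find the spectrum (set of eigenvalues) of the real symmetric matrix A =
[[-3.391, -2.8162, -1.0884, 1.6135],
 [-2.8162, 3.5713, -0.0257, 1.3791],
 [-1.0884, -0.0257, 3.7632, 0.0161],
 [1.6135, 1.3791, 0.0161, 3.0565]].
sigma(A) ≈ {-5, 3, 4, 5}

A is real symmetric, so its spectrum consists of real eigenvalues. Expanding the characteristic polynomial of the displayed matrix gives
  det(λ I - A) = p(λ) = λ^4 + (-7)λ^3 + (-13)λ^2 + (175.0035)λ + (-300.0094).
Solving p(λ) = 0 yields eigenvalues ≈ -5, 3, 4, 5. (A is shown rounded to 4 decimals, so these recover the underlying integer eigenvalues to within that precision.)
Verification: the trace of A = 7 equals the sum of eigenvalues 7, and det(A) ≈ -300.0094 matches the eigenvalue product -300.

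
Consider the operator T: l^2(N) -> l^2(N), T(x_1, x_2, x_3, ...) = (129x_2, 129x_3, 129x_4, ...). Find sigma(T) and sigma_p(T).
sigma(T) = closed disk {z in C : |z| ≤ 129}; sigma_p(T) = open disk {z in C : |z| < 129}

Note T = 129·V where V is the unit left shift (V x)_k = x_{k+1}; so sigma(T) = 129·sigma(V) and ||T|| = 129||V||. ||T x||^2 = 16641sum_{k≥2} |x_k|^2 ≤ 16641||x||^2, with equality on {x : x_1 = 0}, so ||T|| = 129. For any lambda with |lambda| < 129, set r = lambda/129 (|r| < 1); the vector x = (1, r, r^2, ...) is in l^2 and satisfies T x = 129(r, r^2, ...) = lambda x, so lambda is an eigenvalue. On the boundary |lambda| = 129 the geometric series diverges, so no l^2 eigenvector exists, but these lambda lie in the approximate point spectrum. Hence sigma(T) is the closed disk of radius 129 and sigma_p(T) is the open disk.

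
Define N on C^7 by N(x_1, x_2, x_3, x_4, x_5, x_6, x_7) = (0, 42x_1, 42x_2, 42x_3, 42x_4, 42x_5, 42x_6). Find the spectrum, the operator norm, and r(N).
sigma(N) = {0}; ||N|| = 42; r(N) = 0. (N is nilpotent with N^7 = 0.)

On C^7, N is a strictly lower-triangular matrix with 42 on the subdiagonal and zeros elsewhere, so its characteristic polynomial is lambda^7 and every eigenvalue is 0: sigma(N) = {0}. For the operator norm, N e_i = 42e_{i+1} for i = 1, ..., 6 and N e_7 = 0, so the singular values of N are 42 (with multiplicity 6) and 0; hence ||N|| = 42. The spectral radius r(N) = max|lambda| = 0. Note ||N|| > r(N) — characteristic of non-normal nilpotent operators. Indeed N^7 = 0.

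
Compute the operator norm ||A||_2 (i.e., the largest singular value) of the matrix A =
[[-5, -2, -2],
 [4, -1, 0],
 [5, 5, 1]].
||A||_2 ≈ 9.3569 (= sqrt(largest eigenvalue of A^T A))

||A||_2 = sigma_max(A) = sqrt(lambda_max(A^T A)). Form the symmetric matrix M = A^T A =
[[66, 31, 15],
 [31, 30, 9],
 [15, 9, 5]].
Its characteristic polynomial (trace, sum of principal 2x2 minors, determinant of M give the coefficients) is
  p(λ) = det(λ I - M) = λ^3 - 101λ^2 + 1193λ - 1369.
No integer candidate from the rational root theorem (±divisors of 1369) is a root, so the roots are irrational. The cubic discriminant is Δ = 5003476704 > 0, so there are three distinct real roots. p(1) = -276 and p(2) = 621 have opposite signs, so a root lies in (1, 2); Newton's method refines it to λ ≈ 1.2857. p(12) = 131 and p(13) = -732 have opposite signs, so a root lies in (12, 13); Newton's method refines it to λ ≈ 12.1618. p(87) = -3544 and p(88) = 2943 have opposite signs, so a root lies in (87, 88); Newton's method refines it to λ ≈ 87.5525. Check (Vieta): the three roots sum to 101, matching tr M = 101.
So the eigenvalues of A^T A are ≈ 1.2857, 12.1618, 87.5525 (all ≥ 0, as they must be for A^T A). The largest is λ_max ≈ 87.5525, hence ||A||_2 = sqrt(λ_max) ≈ 9.3569.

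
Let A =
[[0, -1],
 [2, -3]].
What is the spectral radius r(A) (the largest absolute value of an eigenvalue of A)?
r(A) = 2

The eigenvalues of A are the roots of its characteristic polynomial. With M = A (coefficients from the trace and determinant):
  p(λ) = det(λ I - M) = λ^2 + 3λ + 2.
For λ^2 + 3λ + 2 the discriminant is 1. It is a perfect square (1^2), so the roots are rational: λ = (-3 ± 1)/2 = -1, -2.
Thus the eigenvalues (to 4 decimals) are -1 (modulus 1); -2 (modulus 2). The spectral radius is the largest modulus: r(A) = 2. (Cross-check: r(A) ≤ ||A||_2 ≈ 3.7025; equality holds whenever A is normal, though it can also hold for some non-normal A.)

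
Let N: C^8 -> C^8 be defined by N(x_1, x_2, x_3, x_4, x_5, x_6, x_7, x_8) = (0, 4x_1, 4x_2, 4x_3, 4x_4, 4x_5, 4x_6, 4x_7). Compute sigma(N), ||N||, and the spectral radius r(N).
sigma(N) = {0}; ||N|| = 4; r(N) = 0. (N is nilpotent with N^8 = 0.)

On C^8, N is a strictly lower-triangular matrix with 4 on the subdiagonal and zeros elsewhere, so its characteristic polynomial is lambda^8 and every eigenvalue is 0: sigma(N) = {0}. For the operator norm, N e_i = 4e_{i+1} for i = 1, ..., 7 and N e_8 = 0, so the singular values of N are 4 (with multiplicity 7) and 0; hence ||N|| = 4. The spectral radius r(N) = max|lambda| = 0. Note ||N|| > r(N) — characteristic of non-normal nilpotent operators. Indeed N^8 = 0.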